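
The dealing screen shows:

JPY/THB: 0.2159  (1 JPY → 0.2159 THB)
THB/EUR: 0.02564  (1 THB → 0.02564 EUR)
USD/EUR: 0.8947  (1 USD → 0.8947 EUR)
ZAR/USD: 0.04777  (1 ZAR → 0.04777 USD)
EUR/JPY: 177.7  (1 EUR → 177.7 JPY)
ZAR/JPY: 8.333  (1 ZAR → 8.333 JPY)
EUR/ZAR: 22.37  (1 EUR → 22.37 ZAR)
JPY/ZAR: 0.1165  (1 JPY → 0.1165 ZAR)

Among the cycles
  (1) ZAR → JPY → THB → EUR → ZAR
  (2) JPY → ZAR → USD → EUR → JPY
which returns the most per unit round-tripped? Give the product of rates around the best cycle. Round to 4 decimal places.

1.0319

(1) 8.333 × 0.2159 × 0.02564 × 22.37 = 1.03190
(2) 0.1165 × 0.04777 × 0.8947 × 177.7 = 0.88480
Highest is cycle (1) at 1.0319 (>1, arbitrage).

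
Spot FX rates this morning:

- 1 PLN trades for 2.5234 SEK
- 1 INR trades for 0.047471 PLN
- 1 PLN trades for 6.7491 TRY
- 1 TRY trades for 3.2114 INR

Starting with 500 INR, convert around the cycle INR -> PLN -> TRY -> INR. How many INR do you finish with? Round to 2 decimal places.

500 INR × 0.047471 = 23.7355 PLN
23.7355 PLN × 6.7491 = 160.19326305 TRY
160.19326305 TRY × 3.2114 = 514.44464495877 INR

514.44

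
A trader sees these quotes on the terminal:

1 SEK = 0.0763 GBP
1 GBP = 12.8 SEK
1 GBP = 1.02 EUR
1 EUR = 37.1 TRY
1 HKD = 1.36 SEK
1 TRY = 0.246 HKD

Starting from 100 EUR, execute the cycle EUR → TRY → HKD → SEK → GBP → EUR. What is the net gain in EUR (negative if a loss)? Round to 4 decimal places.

-3.4010

100 EUR × 37.1 = 3710 TRY
3710 TRY × 0.246 = 912.66 HKD
912.66 HKD × 1.36 = 1241.2176 SEK
1241.2176 SEK × 0.0763 = 94.70490288 GBP
94.70490288 GBP × 1.02 = 96.5990009376 EUR
Net change: 96.5990009376 − 100 = -3.4009990624 EUR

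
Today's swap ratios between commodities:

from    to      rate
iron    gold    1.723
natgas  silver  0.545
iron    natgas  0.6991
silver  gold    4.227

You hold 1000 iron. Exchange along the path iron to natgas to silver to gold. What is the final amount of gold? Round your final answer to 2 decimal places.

1610.53

1000 iron × 0.6991 = 699.1 natgas
699.1 natgas × 0.545 = 381.0095 silver
381.0095 silver × 4.227 = 1610.5271565 gold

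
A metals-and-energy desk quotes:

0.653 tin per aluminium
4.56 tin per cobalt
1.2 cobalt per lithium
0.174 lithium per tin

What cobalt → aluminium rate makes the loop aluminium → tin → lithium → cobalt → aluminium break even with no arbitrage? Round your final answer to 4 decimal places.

7.3343

Known legs of the cycle: 0.653 × 0.174 × 1.2 = 0.1363464
For no arbitrage the full-cycle product must be 1, so the missing rate is 1 / 0.1363464 ≈ 7.334260.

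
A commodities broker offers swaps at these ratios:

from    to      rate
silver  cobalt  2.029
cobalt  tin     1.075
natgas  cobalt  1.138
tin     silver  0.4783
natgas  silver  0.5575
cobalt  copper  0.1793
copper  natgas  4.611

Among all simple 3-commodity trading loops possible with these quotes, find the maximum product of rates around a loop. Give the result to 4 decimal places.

tin→silver→cobalt→tin: 0.4783 × 2.029 × 1.075 = 1.04326
natgas→cobalt→copper→natgas: 1.138 × 0.1793 × 4.611 = 0.94084
Maximum is tin→silver→cobalt→tin at 1.0433; arbitrage exists.

1.0433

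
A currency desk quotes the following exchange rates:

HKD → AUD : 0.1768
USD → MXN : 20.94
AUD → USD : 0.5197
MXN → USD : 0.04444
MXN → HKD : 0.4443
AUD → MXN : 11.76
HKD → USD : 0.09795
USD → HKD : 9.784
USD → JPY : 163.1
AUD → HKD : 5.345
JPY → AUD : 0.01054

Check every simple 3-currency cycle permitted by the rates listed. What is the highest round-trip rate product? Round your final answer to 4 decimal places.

0.9238

HKD→AUD→MXN→HKD: 0.1768 × 11.76 × 0.4443 = 0.92377
USD→MXN→HKD→USD: 20.94 × 0.4443 × 0.09795 = 0.91129
USD→HKD→AUD→USD: 9.784 × 0.1768 × 0.5197 = 0.89898
USD→JPY→AUD→USD: 163.1 × 0.01054 × 0.5197 = 0.89340
Maximum is HKD→AUD→MXN→HKD at 0.9238; no arbitrage — every cycle loses value.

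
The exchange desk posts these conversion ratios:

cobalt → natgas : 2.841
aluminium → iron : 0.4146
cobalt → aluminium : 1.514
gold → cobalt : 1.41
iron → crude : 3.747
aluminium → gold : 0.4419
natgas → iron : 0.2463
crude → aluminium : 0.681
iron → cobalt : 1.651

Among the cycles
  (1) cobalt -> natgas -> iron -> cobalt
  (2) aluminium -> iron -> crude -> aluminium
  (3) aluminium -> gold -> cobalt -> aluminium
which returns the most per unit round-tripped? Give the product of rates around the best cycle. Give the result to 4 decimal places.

(1) 2.841 × 0.2463 × 1.651 = 1.15527
(2) 0.4146 × 3.747 × 0.681 = 1.05794
(3) 0.4419 × 1.41 × 1.514 = 0.94334
Highest is cycle (1) at 1.1553 (>1, arbitrage).

1.1553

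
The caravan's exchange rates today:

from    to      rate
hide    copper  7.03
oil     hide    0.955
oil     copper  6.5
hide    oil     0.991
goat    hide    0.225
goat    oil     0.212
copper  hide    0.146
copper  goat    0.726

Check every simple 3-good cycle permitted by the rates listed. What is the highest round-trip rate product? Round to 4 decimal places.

hide→copper→goat→hide: 7.03 × 0.726 × 0.225 = 1.14835
oil→copper→goat→oil: 6.5 × 0.726 × 0.212 = 1.00043
hide→oil→copper→hide: 0.991 × 6.5 × 0.146 = 0.94046
Maximum is hide→copper→goat→hide at 1.1484; arbitrage exists.

1.1484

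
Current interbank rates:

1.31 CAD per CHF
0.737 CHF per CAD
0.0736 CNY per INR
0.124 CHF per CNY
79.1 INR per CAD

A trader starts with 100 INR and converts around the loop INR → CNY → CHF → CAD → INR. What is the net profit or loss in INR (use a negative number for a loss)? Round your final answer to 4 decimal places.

-5.4313

100 INR × 0.0736 = 7.36 CNY
7.36 CNY × 0.124 = 0.91264 CHF
0.91264 CHF × 1.31 = 1.1955584 CAD
1.1955584 CAD × 79.1 = 94.56866944 INR
Net change: 94.56866944 − 100 = -5.43133056 INR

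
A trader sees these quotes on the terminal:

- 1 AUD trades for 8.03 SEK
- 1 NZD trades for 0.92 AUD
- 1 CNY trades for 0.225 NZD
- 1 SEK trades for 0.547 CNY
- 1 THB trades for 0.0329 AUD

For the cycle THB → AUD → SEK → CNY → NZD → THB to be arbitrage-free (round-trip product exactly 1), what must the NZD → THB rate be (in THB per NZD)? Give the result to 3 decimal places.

30.755

Known legs of the cycle: 0.0329 × 8.03 × 0.547 × 0.225 = 0.032514815025
For no arbitrage the full-cycle product must be 1, so the missing rate is 1 / 0.032514815025 ≈ 30.75521.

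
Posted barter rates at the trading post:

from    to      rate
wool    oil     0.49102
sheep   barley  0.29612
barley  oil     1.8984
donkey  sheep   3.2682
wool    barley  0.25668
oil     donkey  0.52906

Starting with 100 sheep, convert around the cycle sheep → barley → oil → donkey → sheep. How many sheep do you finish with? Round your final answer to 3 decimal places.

97.201

100 sheep × 0.29612 = 29.612 barley
29.612 barley × 1.8984 = 56.2154208 oil
56.2154208 oil × 0.52906 = 29.741330528448 donkey
29.741330528448 donkey × 3.2682 = 97.2006164330737536 sheep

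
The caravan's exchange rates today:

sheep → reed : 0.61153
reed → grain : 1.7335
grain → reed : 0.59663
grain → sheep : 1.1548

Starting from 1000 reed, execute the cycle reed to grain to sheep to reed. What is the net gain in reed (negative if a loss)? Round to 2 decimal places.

224.19

1000 reed × 1.7335 = 1733.5 grain
1733.5 grain × 1.1548 = 2001.8458 sheep
2001.8458 sheep × 0.61153 = 1224.188762074 reed
Net change: 1224.188762074 − 1000 = 224.188762074 reed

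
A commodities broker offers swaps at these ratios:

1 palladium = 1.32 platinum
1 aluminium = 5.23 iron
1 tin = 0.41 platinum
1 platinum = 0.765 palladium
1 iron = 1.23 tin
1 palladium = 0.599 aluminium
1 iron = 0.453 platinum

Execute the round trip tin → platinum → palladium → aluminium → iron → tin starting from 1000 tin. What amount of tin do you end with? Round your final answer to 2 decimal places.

1208.59

1000 tin × 0.41 = 410 platinum
410 platinum × 0.765 = 313.65 palladium
313.65 palladium × 0.599 = 187.87635 aluminium
187.87635 aluminium × 5.23 = 982.5933105 iron
982.5933105 iron × 1.23 = 1208.589771915 tin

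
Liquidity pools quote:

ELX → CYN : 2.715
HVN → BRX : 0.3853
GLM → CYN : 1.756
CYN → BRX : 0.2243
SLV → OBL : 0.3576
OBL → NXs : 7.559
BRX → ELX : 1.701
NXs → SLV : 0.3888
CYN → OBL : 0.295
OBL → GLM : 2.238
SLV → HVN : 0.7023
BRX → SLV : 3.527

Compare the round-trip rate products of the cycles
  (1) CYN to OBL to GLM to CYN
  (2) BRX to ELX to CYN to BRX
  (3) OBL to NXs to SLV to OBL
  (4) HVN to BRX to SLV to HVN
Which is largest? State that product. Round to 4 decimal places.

1.1593

(1) 0.295 × 2.238 × 1.756 = 1.15933
(2) 1.701 × 2.715 × 0.2243 = 1.03587
(3) 7.559 × 0.3888 × 0.3576 = 1.05096
(4) 0.3853 × 3.527 × 0.7023 = 0.95439
Highest is cycle (1) at 1.1593 (>1, arbitrage).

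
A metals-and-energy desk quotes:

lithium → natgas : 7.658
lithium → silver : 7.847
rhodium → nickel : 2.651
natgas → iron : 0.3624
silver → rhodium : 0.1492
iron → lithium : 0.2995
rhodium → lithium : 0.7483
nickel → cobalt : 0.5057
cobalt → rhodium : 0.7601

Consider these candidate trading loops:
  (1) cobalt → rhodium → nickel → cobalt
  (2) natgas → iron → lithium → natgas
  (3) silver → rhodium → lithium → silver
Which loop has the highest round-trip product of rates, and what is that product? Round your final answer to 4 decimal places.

1.0190

(1) 0.7601 × 2.651 × 0.5057 = 1.01900
(2) 0.3624 × 0.2995 × 7.658 = 0.83119
(3) 0.1492 × 0.7483 × 7.847 = 0.87609
Highest is cycle (1) at 1.0190 (>1, arbitrage).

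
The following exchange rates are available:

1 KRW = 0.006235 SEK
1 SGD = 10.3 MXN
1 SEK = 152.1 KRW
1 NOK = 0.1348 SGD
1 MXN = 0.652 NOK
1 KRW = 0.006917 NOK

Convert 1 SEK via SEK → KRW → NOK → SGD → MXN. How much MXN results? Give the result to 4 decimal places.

1 SEK × 152.1 = 152.1 KRW
152.1 KRW × 0.006917 = 1.0520757 NOK
1.0520757 NOK × 0.1348 = 0.14181980436 SGD
0.14181980436 SGD × 10.3 = 1.460743984908 MXN

1.4607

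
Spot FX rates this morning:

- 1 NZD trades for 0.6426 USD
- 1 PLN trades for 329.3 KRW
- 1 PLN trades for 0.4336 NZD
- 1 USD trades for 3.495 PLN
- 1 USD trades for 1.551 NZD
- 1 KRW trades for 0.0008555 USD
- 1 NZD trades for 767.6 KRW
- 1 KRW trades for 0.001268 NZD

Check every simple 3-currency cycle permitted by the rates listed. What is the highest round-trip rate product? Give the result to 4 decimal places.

USD→NZD→KRW→USD: 1.551 × 767.6 × 0.0008555 = 1.01851
USD→PLN→KRW→USD: 3.495 × 329.3 × 0.0008555 = 0.98460
USD→PLN→NZD→USD: 3.495 × 0.4336 × 0.6426 = 0.97382
Maximum is USD→NZD→KRW→USD at 1.0185; arbitrage exists.

1.0185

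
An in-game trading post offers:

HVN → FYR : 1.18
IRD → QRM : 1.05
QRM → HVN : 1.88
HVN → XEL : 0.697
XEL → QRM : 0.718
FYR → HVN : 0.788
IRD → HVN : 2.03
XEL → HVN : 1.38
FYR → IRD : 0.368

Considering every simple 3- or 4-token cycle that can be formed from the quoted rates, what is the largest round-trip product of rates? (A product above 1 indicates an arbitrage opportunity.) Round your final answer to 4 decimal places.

HVN→XEL→QRM→HVN: 0.697 × 0.718 × 1.88 = 0.94084
HVN→FYR→IRD→HVN: 1.18 × 0.368 × 2.03 = 0.88151
HVN→FYR→IRD→QRM→HVN: 1.18 × 0.368 × 1.05 × 1.88 = 0.85719
Maximum is HVN→XEL→QRM→HVN at 0.9408; no arbitrage — every cycle loses value.

0.9408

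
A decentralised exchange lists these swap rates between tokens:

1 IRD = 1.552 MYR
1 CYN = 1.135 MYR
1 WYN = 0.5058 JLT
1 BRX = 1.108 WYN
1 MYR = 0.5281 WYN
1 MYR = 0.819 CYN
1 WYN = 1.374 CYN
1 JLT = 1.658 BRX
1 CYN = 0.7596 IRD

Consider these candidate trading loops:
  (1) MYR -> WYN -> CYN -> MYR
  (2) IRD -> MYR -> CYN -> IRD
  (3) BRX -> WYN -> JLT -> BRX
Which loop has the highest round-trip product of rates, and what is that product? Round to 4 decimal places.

0.9655

(1) 0.5281 × 1.374 × 1.135 = 0.82357
(2) 1.552 × 0.819 × 0.7596 = 0.96552
(3) 1.108 × 0.5058 × 1.658 = 0.92919
Highest is cycle (2) at 0.9655 (≤1, no arbitrage).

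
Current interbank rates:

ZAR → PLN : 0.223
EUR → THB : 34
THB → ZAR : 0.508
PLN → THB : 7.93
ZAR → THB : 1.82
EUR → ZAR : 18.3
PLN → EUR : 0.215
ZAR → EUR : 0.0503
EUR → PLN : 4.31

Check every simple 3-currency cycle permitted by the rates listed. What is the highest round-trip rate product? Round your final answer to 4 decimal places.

ZAR→PLN→THB→ZAR: 0.223 × 7.93 × 0.508 = 0.89834
ZAR→PLN→EUR→ZAR: 0.223 × 0.215 × 18.3 = 0.87739
ZAR→EUR→THB→ZAR: 0.0503 × 34 × 0.508 = 0.86878
Maximum is ZAR→PLN→THB→ZAR at 0.8983; no arbitrage — every cycle loses value.

0.8983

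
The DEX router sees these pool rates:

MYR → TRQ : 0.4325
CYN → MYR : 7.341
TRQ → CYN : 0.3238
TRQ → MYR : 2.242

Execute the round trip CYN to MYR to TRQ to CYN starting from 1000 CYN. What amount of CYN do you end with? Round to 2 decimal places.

1028.06

1000 CYN × 7.341 = 7341 MYR
7341 MYR × 0.4325 = 3174.9825 TRQ
3174.9825 TRQ × 0.3238 = 1028.0593335 CYN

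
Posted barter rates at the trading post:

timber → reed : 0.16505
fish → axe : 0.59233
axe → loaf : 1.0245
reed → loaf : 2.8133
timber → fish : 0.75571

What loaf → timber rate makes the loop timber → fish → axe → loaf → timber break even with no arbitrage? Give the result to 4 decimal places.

Known legs of the cycle: 0.75571 × 0.59233 × 1.0245 = 0.45859663205535
For no arbitrage the full-cycle product must be 1, so the missing rate is 1 / 0.45859663205535 ≈ 2.180566.

2.1806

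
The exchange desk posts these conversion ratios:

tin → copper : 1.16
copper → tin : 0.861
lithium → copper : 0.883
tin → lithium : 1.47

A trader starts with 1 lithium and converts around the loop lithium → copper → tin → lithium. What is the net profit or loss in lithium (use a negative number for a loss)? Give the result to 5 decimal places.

0.11759

1 lithium × 0.883 = 0.883 copper
0.883 copper × 0.861 = 0.760263 tin
0.760263 tin × 1.47 = 1.11758661 lithium
Net change: 1.11758661 − 1 = 0.11758661 lithium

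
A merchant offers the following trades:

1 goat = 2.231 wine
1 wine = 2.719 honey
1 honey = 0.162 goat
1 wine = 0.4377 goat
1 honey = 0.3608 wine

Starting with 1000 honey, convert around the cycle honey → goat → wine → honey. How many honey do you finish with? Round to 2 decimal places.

982.71

1000 honey × 0.162 = 162 goat
162 goat × 2.231 = 361.422 wine
361.422 wine × 2.719 = 982.706418 honey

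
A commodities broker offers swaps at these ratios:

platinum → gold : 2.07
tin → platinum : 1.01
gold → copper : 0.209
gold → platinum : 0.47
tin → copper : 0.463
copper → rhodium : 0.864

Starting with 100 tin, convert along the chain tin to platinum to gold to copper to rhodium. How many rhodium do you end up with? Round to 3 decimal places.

37.753

100 tin × 1.01 = 101 platinum
101 platinum × 2.07 = 209.07 gold
209.07 gold × 0.209 = 43.69563 copper
43.69563 copper × 0.864 = 37.75302432 rhodium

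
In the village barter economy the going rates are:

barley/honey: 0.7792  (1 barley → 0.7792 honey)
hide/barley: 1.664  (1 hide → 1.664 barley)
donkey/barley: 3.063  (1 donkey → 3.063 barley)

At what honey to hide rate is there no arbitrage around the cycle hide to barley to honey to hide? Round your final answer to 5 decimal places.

0.77125

Known legs of the cycle: 1.664 × 0.7792 = 1.2965888
For no arbitrage the full-cycle product must be 1, so the missing rate is 1 / 1.2965888 ≈ 0.7712545.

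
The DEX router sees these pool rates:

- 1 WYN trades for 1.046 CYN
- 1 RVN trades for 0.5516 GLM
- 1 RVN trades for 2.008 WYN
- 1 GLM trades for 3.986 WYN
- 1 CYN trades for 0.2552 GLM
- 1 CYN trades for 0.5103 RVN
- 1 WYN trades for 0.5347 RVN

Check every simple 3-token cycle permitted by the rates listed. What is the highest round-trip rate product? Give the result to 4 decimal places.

1.1756

WYN→RVN→GLM→WYN: 0.5347 × 0.5516 × 3.986 = 1.17563
WYN→CYN→RVN→WYN: 1.046 × 0.5103 × 2.008 = 1.07182
WYN→CYN→GLM→WYN: 1.046 × 0.2552 × 3.986 = 1.06402
Maximum is WYN→RVN→GLM→WYN at 1.1756; arbitrage exists.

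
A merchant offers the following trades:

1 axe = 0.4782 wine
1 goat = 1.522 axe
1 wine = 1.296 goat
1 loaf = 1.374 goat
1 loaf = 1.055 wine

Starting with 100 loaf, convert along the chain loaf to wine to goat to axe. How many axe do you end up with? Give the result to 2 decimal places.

100 loaf × 1.055 = 105.5 wine
105.5 wine × 1.296 = 136.728 goat
136.728 goat × 1.522 = 208.100016 axe

208.10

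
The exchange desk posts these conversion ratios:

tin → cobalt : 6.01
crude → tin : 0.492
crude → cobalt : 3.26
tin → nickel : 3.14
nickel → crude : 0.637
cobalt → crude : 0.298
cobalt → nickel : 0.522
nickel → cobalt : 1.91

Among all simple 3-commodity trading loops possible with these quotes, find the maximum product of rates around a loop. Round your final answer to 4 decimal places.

crude→cobalt→nickel→crude: 3.26 × 0.522 × 0.637 = 1.08400
tin→nickel→crude→tin: 3.14 × 0.637 × 0.492 = 0.98409
tin→cobalt→crude→tin: 6.01 × 0.298 × 0.492 = 0.88116
Maximum is crude→cobalt→nickel→crude at 1.0840; arbitrage exists.

1.0840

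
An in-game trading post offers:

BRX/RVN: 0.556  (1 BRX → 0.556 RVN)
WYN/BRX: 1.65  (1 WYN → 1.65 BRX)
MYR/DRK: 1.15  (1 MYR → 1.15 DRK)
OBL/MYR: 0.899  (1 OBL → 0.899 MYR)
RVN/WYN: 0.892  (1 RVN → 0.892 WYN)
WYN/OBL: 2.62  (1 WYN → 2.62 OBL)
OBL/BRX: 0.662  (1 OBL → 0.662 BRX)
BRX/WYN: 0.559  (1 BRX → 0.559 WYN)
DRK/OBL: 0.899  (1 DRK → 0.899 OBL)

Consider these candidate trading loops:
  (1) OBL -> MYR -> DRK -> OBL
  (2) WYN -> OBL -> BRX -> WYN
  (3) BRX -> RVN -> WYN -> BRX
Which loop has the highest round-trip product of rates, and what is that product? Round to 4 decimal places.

0.9696

(1) 0.899 × 1.15 × 0.899 = 0.92943
(2) 2.62 × 0.662 × 0.559 = 0.96955
(3) 0.556 × 0.892 × 1.65 = 0.81832
Highest is cycle (2) at 0.9696 (≤1, no arbitrage).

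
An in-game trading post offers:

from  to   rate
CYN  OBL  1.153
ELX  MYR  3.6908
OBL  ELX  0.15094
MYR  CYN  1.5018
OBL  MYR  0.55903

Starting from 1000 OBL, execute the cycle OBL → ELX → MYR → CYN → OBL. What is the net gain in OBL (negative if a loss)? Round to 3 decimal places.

-35.358

1000 OBL × 0.15094 = 150.94 ELX
150.94 ELX × 3.6908 = 557.089352 MYR
557.089352 MYR × 1.5018 = 836.6367888336 CYN
836.6367888336 CYN × 1.153 = 964.6422175251408 OBL
Net change: 964.6422175251408 − 1000 = -35.3577824748592 OBL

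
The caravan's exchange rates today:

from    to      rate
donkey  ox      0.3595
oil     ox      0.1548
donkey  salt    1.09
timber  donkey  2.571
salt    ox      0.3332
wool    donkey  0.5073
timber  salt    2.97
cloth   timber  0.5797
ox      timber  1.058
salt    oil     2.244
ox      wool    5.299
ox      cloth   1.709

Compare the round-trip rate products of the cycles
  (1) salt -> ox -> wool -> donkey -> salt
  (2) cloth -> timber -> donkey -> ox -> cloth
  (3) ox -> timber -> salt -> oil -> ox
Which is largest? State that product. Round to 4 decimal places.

1.0915

(1) 0.3332 × 5.299 × 0.5073 × 1.09 = 0.97632
(2) 0.5797 × 2.571 × 0.3595 × 1.709 = 0.91569
(3) 1.058 × 2.97 × 2.244 × 0.1548 = 1.09153
Highest is cycle (3) at 1.0915 (>1, arbitrage).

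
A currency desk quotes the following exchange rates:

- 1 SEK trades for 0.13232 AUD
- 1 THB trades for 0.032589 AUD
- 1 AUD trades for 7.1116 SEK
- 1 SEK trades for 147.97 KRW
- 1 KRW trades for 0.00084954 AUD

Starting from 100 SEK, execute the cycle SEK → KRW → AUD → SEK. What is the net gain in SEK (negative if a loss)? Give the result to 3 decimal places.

-10.603

100 SEK × 147.97 = 14797 KRW
14797 KRW × 0.00084954 = 12.57064338 AUD
12.57064338 AUD × 7.1116 = 89.397387461208 SEK
Net change: 89.397387461208 − 100 = -10.602612538792 SEK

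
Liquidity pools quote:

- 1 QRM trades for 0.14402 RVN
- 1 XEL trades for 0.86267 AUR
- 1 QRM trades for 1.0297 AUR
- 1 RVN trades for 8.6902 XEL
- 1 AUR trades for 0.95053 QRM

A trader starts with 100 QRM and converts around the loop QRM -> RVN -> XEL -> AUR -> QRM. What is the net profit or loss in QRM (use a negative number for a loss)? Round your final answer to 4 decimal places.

2.6273

100 QRM × 0.14402 = 14.402 RVN
14.402 RVN × 8.6902 = 125.1562604 XEL
125.1562604 XEL × 0.86267 = 107.968551159268 AUR
107.968551159268 AUR × 0.95053 = 102.62734693341901204 QRM
Net change: 102.62734693341901204 − 100 = 2.62734693341901204 QRM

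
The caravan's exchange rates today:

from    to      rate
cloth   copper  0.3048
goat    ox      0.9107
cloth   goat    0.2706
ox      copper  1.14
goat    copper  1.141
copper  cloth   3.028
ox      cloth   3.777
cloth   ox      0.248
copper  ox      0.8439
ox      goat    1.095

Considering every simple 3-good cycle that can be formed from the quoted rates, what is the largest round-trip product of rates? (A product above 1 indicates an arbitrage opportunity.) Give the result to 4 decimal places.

1.0544

ox→goat→copper→ox: 1.095 × 1.141 × 0.8439 = 1.05436
cloth→copper→ox→cloth: 0.3048 × 0.8439 × 3.777 = 0.97152
cloth→goat→copper→cloth: 0.2706 × 1.141 × 3.028 = 0.93491
cloth→goat→ox→cloth: 0.2706 × 0.9107 × 3.777 = 0.93079
cloth→ox→copper→cloth: 0.248 × 1.14 × 3.028 = 0.85608
Maximum is ox→goat→copper→ox at 1.0544; arbitrage exists.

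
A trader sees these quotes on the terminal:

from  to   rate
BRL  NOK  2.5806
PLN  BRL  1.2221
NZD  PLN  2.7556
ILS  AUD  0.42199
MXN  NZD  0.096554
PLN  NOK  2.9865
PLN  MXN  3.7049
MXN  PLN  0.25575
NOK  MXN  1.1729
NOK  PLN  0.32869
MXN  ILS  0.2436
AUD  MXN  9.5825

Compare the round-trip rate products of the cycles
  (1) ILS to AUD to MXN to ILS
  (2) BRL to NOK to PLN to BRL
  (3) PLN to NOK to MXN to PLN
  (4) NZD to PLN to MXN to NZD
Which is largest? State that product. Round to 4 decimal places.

(1) 0.42199 × 9.5825 × 0.2436 = 0.98505
(2) 2.5806 × 0.32869 × 1.2221 = 1.03661
(3) 2.9865 × 1.1729 × 0.25575 = 0.89586
(4) 2.7556 × 3.7049 × 0.096554 = 0.98574
Highest is cycle (2) at 1.0366 (>1, arbitrage).

1.0366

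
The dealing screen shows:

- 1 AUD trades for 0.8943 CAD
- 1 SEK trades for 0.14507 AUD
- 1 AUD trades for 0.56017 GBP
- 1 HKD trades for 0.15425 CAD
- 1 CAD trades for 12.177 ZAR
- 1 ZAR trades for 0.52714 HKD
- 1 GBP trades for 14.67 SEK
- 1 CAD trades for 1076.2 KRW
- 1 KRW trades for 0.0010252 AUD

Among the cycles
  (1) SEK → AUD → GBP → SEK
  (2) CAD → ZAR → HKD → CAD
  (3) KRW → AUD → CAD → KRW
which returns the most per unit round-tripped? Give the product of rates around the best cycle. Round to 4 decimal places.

1.1921

(1) 0.14507 × 0.56017 × 14.67 = 1.19214
(2) 12.177 × 0.52714 × 0.15425 = 0.99013
(3) 0.0010252 × 0.8943 × 1076.2 = 0.98670
Highest is cycle (1) at 1.1921 (>1, arbitrage).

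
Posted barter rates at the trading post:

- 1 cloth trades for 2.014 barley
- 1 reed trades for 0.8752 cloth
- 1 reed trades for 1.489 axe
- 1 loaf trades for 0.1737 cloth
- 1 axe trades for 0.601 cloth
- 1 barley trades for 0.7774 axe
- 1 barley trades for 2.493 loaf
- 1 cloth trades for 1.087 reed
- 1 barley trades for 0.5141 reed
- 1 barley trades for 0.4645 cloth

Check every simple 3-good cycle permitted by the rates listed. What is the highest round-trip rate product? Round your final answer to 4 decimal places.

cloth→reed→axe→cloth: 1.087 × 1.489 × 0.601 = 0.97274
cloth→barley→axe→cloth: 2.014 × 0.7774 × 0.601 = 0.94098
cloth→barley→reed→cloth: 2.014 × 0.5141 × 0.8752 = 0.90618
cloth→barley→loaf→cloth: 2.014 × 2.493 × 0.1737 = 0.87213
Maximum is cloth→reed→axe→cloth at 0.9727; no arbitrage — every cycle loses value.

0.9727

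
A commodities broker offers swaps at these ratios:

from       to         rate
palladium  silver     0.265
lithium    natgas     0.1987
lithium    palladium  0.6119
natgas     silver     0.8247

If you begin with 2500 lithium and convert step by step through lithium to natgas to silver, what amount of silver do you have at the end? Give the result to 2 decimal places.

2500 lithium × 0.1987 = 496.75 natgas
496.75 natgas × 0.8247 = 409.669725 silver

409.67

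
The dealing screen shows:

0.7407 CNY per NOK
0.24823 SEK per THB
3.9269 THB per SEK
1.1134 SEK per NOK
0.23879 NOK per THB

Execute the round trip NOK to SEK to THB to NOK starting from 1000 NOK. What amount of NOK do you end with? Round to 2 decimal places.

1000 NOK × 1.1134 = 1113.4 SEK
1113.4 SEK × 3.9269 = 4372.21046 THB
4372.21046 THB × 0.23879 = 1044.0401357434 NOK

1044.04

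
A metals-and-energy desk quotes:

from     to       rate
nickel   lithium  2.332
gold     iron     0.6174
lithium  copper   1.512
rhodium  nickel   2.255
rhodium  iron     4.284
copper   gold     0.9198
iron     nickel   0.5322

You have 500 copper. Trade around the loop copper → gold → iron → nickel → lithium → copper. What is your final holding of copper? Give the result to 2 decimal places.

500 copper × 0.9198 = 459.9 gold
459.9 gold × 0.6174 = 283.94226 iron
283.94226 iron × 0.5322 = 151.114070772 nickel
151.114070772 nickel × 2.332 = 352.398013040304 lithium
352.398013040304 lithium × 1.512 = 532.825795716939648 copper

532.83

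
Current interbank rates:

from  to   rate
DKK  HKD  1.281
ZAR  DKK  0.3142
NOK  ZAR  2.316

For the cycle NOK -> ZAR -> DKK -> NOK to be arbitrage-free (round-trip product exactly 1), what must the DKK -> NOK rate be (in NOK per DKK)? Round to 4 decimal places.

1.3742

Known legs of the cycle: 2.316 × 0.3142 = 0.7276872
For no arbitrage the full-cycle product must be 1, so the missing rate is 1 / 0.7276872 ≈ 1.374217.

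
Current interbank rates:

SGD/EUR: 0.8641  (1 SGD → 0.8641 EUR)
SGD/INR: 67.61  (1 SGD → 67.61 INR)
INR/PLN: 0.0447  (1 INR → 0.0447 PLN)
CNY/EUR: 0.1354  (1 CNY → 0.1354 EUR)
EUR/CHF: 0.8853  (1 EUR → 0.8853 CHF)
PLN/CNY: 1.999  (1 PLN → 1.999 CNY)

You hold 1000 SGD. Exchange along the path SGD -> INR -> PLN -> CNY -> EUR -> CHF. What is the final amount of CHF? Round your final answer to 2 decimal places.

1000 SGD × 67.61 = 67610 INR
67610 INR × 0.0447 = 3022.167 PLN
3022.167 PLN × 1.999 = 6041.311833 CNY
6041.311833 CNY × 0.1354 = 817.9936221882 EUR
817.9936221882 EUR × 0.8853 = 724.16975372321346 CHF

724.17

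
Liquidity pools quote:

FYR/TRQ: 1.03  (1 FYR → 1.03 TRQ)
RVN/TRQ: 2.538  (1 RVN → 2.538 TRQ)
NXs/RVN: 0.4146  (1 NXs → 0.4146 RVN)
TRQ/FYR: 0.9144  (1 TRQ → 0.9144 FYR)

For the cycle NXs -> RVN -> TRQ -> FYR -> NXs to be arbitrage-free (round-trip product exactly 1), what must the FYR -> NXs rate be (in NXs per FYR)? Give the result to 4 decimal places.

Known legs of the cycle: 0.4146 × 2.538 × 0.9144 = 0.96218178912
For no arbitrage the full-cycle product must be 1, so the missing rate is 1 / 0.96218178912 ≈ 1.039305.

1.0393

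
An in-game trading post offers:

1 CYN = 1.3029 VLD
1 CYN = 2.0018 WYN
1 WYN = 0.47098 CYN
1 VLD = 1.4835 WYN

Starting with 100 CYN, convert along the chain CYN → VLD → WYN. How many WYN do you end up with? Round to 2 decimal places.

100 CYN × 1.3029 = 130.29 VLD
130.29 VLD × 1.4835 = 193.285215 WYN

193.29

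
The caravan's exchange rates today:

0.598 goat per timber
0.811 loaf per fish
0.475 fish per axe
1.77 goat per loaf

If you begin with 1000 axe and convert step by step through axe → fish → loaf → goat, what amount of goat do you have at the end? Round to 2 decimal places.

1000 axe × 0.475 = 475 fish
475 fish × 0.811 = 385.225 loaf
385.225 loaf × 1.77 = 681.84825 goat

681.85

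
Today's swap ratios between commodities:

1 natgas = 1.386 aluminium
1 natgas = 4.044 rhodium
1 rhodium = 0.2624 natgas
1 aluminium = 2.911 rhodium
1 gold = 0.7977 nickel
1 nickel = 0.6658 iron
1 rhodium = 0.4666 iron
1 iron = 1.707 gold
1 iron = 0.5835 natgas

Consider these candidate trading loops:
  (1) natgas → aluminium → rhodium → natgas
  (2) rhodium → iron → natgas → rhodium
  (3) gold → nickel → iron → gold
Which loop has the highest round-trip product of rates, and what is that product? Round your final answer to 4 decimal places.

(1) 1.386 × 2.911 × 0.2624 = 1.05869
(2) 0.4666 × 0.5835 × 4.044 = 1.10102
(3) 0.7977 × 0.6658 × 1.707 = 0.90660
Highest is cycle (2) at 1.1010 (>1, arbitrage).

1.1010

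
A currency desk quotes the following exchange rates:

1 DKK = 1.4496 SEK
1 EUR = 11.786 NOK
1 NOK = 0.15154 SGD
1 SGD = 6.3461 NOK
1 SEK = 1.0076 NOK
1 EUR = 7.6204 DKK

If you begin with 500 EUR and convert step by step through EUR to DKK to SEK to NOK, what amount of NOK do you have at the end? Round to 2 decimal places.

5565.24

500 EUR × 7.6204 = 3810.2 DKK
3810.2 DKK × 1.4496 = 5523.26592 SEK
5523.26592 SEK × 1.0076 = 5565.242740992 NOK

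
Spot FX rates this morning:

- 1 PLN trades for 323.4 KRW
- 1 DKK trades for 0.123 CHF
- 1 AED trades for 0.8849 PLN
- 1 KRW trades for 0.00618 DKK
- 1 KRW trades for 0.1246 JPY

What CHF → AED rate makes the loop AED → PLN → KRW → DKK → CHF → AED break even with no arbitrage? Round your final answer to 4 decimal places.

Known legs of the cycle: 0.8849 × 323.4 × 0.00618 × 0.123 = 0.2175343263324
For no arbitrage the full-cycle product must be 1, so the missing rate is 1 / 0.2175343263324 ≈ 4.596976.

4.5970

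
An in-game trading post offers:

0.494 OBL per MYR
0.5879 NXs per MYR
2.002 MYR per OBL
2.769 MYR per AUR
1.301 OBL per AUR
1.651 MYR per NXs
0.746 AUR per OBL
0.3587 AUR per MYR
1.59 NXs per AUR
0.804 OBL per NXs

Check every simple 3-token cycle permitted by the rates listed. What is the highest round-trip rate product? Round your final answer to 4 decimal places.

MYR→OBL→AUR→MYR: 0.494 × 0.746 × 2.769 = 1.02044
AUR→NXs→OBL→AUR: 1.59 × 0.804 × 0.746 = 0.95366
MYR→NXs→OBL→MYR: 0.5879 × 0.804 × 2.002 = 0.94629
MYR→AUR→NXs→MYR: 0.3587 × 1.59 × 1.651 = 0.94162
MYR→AUR→OBL→MYR: 0.3587 × 1.301 × 2.002 = 0.93427
Maximum is MYR→OBL→AUR→MYR at 1.0204; arbitrage exists.

1.0204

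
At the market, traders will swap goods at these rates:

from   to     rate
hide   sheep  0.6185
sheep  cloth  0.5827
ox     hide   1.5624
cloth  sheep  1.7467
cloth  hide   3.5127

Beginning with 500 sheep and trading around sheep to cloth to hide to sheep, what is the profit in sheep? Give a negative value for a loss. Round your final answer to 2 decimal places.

132.99

500 sheep × 0.5827 = 291.35 cloth
291.35 cloth × 3.5127 = 1023.425145 hide
1023.425145 hide × 0.6185 = 632.9884521825 sheep
Net change: 632.9884521825 − 500 = 132.9884521825 sheep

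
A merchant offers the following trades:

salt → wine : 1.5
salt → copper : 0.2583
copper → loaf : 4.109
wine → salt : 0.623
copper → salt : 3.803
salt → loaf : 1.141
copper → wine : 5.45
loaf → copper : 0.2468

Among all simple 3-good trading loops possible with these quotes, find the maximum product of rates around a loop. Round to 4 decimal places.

1.0709

salt→loaf→copper→salt: 1.141 × 0.2468 × 3.803 = 1.07092
wine→salt→copper→wine: 0.623 × 0.2583 × 5.45 = 0.87702
Maximum is salt→loaf→copper→salt at 1.0709; arbitrage exists.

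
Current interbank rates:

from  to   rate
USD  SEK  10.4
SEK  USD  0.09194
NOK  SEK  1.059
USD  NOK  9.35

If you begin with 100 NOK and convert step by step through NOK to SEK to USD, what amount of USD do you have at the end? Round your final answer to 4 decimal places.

9.7364

100 NOK × 1.059 = 105.9 SEK
105.9 SEK × 0.09194 = 9.736446 USD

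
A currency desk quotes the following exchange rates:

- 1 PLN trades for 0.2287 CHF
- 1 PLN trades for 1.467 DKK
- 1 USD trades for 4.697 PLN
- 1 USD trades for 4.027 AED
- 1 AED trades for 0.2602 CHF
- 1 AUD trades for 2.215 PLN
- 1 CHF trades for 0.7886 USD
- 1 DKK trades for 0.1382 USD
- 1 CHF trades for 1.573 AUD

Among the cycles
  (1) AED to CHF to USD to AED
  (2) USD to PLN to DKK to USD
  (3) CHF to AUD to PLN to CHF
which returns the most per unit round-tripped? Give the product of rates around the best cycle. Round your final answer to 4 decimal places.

0.9523

(1) 0.2602 × 0.7886 × 4.027 = 0.82632
(2) 4.697 × 1.467 × 0.1382 = 0.95227
(3) 1.573 × 2.215 × 0.2287 = 0.79684
Highest is cycle (2) at 0.9523 (≤1, no arbitrage).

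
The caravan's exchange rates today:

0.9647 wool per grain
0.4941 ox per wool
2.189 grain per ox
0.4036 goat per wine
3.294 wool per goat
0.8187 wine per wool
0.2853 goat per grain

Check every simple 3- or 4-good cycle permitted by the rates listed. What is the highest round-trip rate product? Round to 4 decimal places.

goat→wool→wine→goat: 3.294 × 0.8187 × 0.4036 = 1.08843
ox→grain→wool→ox: 2.189 × 0.9647 × 0.4941 = 1.04340
ox→grain→goat→wool→ox: 2.189 × 0.2853 × 3.294 × 0.4941 = 1.01645
Maximum is goat→wool→wine→goat at 1.0884; arbitrage exists.

1.0884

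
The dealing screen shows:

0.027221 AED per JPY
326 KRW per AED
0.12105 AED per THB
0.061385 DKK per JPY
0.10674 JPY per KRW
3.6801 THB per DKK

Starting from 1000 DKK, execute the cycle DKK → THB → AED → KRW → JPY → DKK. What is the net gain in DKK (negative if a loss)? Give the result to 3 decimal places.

1000 DKK × 3.6801 = 3680.1 THB
3680.1 THB × 0.12105 = 445.476105 AED
445.476105 AED × 326 = 145225.21023 KRW
145225.21023 KRW × 0.10674 = 15501.3389399502 JPY
15501.3389399502 JPY × 0.061385 = 951.549690828843027 DKK
Net change: 951.549690828843027 − 1000 = -48.450309171156973 DKK

-48.450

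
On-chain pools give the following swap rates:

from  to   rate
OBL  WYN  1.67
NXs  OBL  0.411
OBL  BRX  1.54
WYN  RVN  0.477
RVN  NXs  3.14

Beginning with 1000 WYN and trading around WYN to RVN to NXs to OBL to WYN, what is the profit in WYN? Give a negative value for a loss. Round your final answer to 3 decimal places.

28.031

1000 WYN × 0.477 = 477 RVN
477 RVN × 3.14 = 1497.78 NXs
1497.78 NXs × 0.411 = 615.58758 OBL
615.58758 OBL × 1.67 = 1028.0312586 WYN
Net change: 1028.0312586 − 1000 = 28.0312586 WYN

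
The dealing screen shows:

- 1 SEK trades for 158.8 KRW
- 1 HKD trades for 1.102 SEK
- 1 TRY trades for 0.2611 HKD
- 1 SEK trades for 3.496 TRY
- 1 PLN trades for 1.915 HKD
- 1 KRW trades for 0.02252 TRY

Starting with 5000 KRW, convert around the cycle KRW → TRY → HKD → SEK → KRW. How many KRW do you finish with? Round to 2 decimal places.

5144.90

5000 KRW × 0.02252 = 112.6 TRY
112.6 TRY × 0.2611 = 29.39986 HKD
29.39986 HKD × 1.102 = 32.39864572 SEK
32.39864572 SEK × 158.8 = 5144.904940336 KRW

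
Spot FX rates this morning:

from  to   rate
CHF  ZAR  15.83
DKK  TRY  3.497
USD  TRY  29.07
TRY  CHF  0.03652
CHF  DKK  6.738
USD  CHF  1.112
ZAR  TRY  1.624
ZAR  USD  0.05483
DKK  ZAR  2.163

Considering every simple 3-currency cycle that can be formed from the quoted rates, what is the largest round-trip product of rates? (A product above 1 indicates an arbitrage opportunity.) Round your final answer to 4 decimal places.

CHF→ZAR→USD→CHF: 15.83 × 0.05483 × 1.112 = 0.96517
CHF→ZAR→TRY→CHF: 15.83 × 1.624 × 0.03652 = 0.93885
DKK→TRY→CHF→DKK: 3.497 × 0.03652 × 6.738 = 0.86051
Maximum is CHF→ZAR→USD→CHF at 0.9652; no arbitrage — every cycle loses value.

0.9652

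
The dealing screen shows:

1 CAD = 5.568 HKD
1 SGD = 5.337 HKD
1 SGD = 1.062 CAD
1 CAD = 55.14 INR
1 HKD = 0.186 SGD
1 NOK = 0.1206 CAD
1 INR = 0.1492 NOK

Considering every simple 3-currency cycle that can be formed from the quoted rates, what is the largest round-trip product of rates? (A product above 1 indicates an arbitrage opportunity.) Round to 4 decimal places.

1.0999

HKD→SGD→CAD→HKD: 0.186 × 1.062 × 5.568 = 1.09986
CAD→INR→NOK→CAD: 55.14 × 0.1492 × 0.1206 = 0.99216
Maximum is HKD→SGD→CAD→HKD at 1.0999; arbitrage exists.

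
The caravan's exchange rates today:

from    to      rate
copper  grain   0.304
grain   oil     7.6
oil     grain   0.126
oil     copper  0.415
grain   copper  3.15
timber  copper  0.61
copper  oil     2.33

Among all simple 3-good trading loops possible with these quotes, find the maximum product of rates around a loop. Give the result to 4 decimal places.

0.9588

grain→oil→copper→grain: 7.6 × 0.415 × 0.304 = 0.95882
grain→copper→oil→grain: 3.15 × 2.33 × 0.126 = 0.92478
Maximum is grain→oil→copper→grain at 0.9588; no arbitrage — every cycle loses value.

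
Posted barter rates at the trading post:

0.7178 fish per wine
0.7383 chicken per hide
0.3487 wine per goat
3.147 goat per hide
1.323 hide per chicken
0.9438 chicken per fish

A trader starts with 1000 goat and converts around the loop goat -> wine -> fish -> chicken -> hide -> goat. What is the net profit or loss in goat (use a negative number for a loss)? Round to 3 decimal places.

1000 goat × 0.3487 = 348.7 wine
348.7 wine × 0.7178 = 250.29686 fish
250.29686 fish × 0.9438 = 236.230176468 chicken
236.230176468 chicken × 1.323 = 312.532523467164 hide
312.532523467164 hide × 3.147 = 983.539851351165108 goat
Net change: 983.539851351165108 − 1000 = -16.460148648834892 goat

-16.460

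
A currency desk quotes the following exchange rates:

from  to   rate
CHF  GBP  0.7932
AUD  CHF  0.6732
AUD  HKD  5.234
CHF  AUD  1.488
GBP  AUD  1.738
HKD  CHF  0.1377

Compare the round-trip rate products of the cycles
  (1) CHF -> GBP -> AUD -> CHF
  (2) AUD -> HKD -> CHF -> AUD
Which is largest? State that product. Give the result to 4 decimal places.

(1) 0.7932 × 1.738 × 0.6732 = 0.92806
(2) 5.234 × 0.1377 × 1.488 = 1.07243
Highest is cycle (2) at 1.0724 (>1, arbitrage).

1.0724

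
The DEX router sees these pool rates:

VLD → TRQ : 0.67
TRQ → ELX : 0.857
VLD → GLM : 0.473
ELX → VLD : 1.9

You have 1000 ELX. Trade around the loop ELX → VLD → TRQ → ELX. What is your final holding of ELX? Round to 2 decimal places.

1090.96

1000 ELX × 1.9 = 1900 VLD
1900 VLD × 0.67 = 1273 TRQ
1273 TRQ × 0.857 = 1090.961 ELX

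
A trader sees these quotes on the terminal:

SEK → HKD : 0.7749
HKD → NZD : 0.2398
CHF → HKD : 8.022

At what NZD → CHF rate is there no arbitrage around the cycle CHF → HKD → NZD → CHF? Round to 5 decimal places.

0.51984

Known legs of the cycle: 8.022 × 0.2398 = 1.9236756
For no arbitrage the full-cycle product must be 1, so the missing rate is 1 / 1.9236756 ≈ 0.5198382.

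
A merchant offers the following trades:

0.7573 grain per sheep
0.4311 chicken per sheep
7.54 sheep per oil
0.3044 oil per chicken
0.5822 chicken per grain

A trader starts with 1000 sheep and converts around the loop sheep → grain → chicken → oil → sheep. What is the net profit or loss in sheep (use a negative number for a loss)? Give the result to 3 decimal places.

11.943

1000 sheep × 0.7573 = 757.3 grain
757.3 grain × 0.5822 = 440.90006 chicken
440.90006 chicken × 0.3044 = 134.209978264 oil
134.209978264 oil × 7.54 = 1011.94323611056 sheep
Net change: 1011.94323611056 − 1000 = 11.94323611056 sheep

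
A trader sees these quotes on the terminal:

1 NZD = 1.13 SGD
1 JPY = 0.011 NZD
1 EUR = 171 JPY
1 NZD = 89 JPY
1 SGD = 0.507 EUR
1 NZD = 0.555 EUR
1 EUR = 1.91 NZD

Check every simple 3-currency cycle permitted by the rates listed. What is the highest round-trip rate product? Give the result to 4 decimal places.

1.0943

SGD→EUR→NZD→SGD: 0.507 × 1.91 × 1.13 = 1.09426
JPY→NZD→EUR→JPY: 0.011 × 0.555 × 171 = 1.04396
Maximum is SGD→EUR→NZD→SGD at 1.0943; arbitrage exists.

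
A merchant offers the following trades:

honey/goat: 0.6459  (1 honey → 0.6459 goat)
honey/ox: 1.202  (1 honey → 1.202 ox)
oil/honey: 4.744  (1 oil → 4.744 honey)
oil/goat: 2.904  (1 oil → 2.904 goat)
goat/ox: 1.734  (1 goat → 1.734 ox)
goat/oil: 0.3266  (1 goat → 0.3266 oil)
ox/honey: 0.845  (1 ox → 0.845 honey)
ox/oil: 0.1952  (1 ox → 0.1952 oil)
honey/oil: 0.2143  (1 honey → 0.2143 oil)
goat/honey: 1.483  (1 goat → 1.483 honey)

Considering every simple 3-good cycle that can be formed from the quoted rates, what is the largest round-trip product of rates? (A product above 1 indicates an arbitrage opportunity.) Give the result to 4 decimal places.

1.1131

ox→oil→honey→ox: 0.1952 × 4.744 × 1.202 = 1.11309
goat→oil→honey→goat: 0.3266 × 4.744 × 0.6459 = 1.00075
goat→ox→oil→goat: 1.734 × 0.1952 × 2.904 = 0.98294
goat→ox→honey→goat: 1.734 × 0.845 × 0.6459 = 0.94639
goat→honey→oil→goat: 1.483 × 0.2143 × 2.904 = 0.92291
Maximum is ox→oil→honey→ox at 1.1131; arbitrage exists.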